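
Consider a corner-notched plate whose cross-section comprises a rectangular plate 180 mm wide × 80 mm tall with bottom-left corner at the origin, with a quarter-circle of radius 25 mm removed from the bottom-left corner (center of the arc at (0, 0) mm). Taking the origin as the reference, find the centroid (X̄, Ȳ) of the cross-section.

plate: A = 180 × 80 = 14400.00, centroid at (90.00, 40.00).
removed quarter-circle: A = −¼π·25² = -490.87, centroid at (10.61, 10.61).
ΣA = 13909.13 mm²
ΣAX̄ = (14400.00)(90.00) + (-490.87)(10.61) = 1290791.67 mm³
ΣAȲ = (14400.00)(40.00) + (-490.87)(10.61) = 570791.67 mm³
X̄ = 1290791.67 / 13909.13 = 92.80 mm
Ȳ = 570791.67 / 13909.13 = 41.04 mm

X̄ = 92.80 mm, Ȳ = 41.04 mm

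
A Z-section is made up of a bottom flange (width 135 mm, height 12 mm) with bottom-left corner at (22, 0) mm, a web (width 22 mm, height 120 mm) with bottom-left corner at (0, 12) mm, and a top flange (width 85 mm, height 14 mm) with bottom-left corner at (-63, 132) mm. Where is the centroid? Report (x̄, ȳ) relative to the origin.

bottom flange: A = 135 × 12 = 1620.00, centroid at (89.50, 6.00).
web: A = 22 × 120 = 2640.00, centroid at (11.00, 72.00).
top flange: A = 85 × 14 = 1190.00, centroid at (-20.50, 139.00).
ΣA = 5450.00 mm², ΣAx̄ = 149635.00 mm³, ΣAȳ = 365210.00 mm³.
x̄ = 149635.00/5450.00 = 27.46 mm; ȳ = 365210.00/5450.00 = 67.01 mm.

x̄ = 27.46 mm, ȳ = 67.01 mm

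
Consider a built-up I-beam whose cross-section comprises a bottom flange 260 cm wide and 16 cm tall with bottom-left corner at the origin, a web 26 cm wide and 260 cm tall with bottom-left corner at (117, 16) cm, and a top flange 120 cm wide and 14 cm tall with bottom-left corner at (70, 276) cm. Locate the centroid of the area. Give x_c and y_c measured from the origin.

bottom flange: A = 260 × 16 = 4160.00, centroid at (130.00, 8.00).
web: A = 26 × 260 = 6760.00, centroid at (130.00, 146.00).
top flange: A = 120 × 14 = 1680.00, centroid at (130.00, 283.00).
ΣA = 12600.00 cm², ΣAx_c = 1638000.00 cm³, ΣAy_c = 1495680.00 cm³.
x_c = 1638000.00/12600.00 = 130.00 cm; y_c = 1495680.00/12600.00 = 118.70 cm.

x_c = 130.00 cm, y_c = 118.70 cm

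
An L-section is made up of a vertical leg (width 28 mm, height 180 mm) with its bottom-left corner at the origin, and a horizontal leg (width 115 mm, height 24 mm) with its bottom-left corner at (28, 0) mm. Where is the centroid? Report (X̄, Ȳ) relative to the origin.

Part | A | x̄ᵢ | ȳᵢ | A·x̄ᵢ | A·ȳᵢ
vertical leg | 5040.00 | 14.00 | 90.00 | 70560.00 | 453600.00
horizontal leg | 2760.00 | 85.50 | 12.00 | 235980.00 | 33120.00
Σ | 7800.00 |  |  | 306540.00 | 486720.00
X̄ = 306540.00 / 7800.00 = 39.30 mm
Ȳ = 486720.00 / 7800.00 = 62.40 mm

X̄ = 39.30 mm, Ȳ = 62.40 mm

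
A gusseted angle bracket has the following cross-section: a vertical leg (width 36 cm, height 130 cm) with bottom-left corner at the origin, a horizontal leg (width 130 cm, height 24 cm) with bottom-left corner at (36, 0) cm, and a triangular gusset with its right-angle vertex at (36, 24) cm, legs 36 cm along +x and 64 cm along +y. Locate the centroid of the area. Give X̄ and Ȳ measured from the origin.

Part | A | x̄ᵢ | ȳᵢ | A·x̄ᵢ | A·ȳᵢ
vertical leg | 4680.00 | 18.00 | 65.00 | 84240.00 | 304200.00
horizontal leg | 3120.00 | 101.00 | 12.00 | 315120.00 | 37440.00
gusset | 1152.00 | 48.00 | 45.33 | 55296.00 | 52224.00
Σ | 8952.00 |  |  | 454656.00 | 393864.00
X̄ = 454656.00 / 8952.00 = 50.79 cm
Ȳ = 393864.00 / 8952.00 = 44.00 cm

X̄ = 50.79 cm, Ȳ = 44.00 cm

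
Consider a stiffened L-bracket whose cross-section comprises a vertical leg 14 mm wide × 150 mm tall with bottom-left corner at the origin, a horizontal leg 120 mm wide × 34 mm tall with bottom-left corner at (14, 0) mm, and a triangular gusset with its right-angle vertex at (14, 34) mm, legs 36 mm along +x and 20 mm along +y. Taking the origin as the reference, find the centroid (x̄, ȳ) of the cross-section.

x̄ = 49.84 mm, ȳ = 36.93 mm

Part | A | x̄ᵢ | ȳᵢ | A·x̄ᵢ | A·ȳᵢ
vertical leg | 2100.00 | 7.00 | 75.00 | 14700.00 | 157500.00
horizontal leg | 4080.00 | 74.00 | 17.00 | 301920.00 | 69360.00
gusset | 360.00 | 26.00 | 40.67 | 9360.00 | 14640.00
Σ | 6540.00 |  |  | 325980.00 | 241500.00
x̄ = 325980.00 / 6540.00 = 49.84 mm
ȳ = 241500.00 / 6540.00 = 36.93 mm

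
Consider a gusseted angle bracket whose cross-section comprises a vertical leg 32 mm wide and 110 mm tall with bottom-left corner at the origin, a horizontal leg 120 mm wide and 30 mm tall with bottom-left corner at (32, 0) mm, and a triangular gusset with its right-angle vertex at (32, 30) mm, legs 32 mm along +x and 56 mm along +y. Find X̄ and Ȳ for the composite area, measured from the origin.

X̄ = 53.11 mm, Ȳ = 36.33 mm

vertical leg: A = 32 × 110 = 3520.00, centroid at (16.00, 55.00).
horizontal leg: A = 120 × 30 = 3600.00, centroid at (92.00, 15.00).
gusset: A = ½·32·56 = 896.00, centroid at (42.67, 48.67).
ΣA = 8016.00 mm²
ΣAX̄ = (3520.00)(16.00) + (3600.00)(92.00) + (896.00)(42.67) = 425749.33 mm³
ΣAȲ = (3520.00)(55.00) + (3600.00)(15.00) + (896.00)(48.67) = 291205.33 mm³
X̄ = 425749.33 / 8016.00 = 53.11 mm
Ȳ = 291205.33 / 8016.00 = 36.33 mm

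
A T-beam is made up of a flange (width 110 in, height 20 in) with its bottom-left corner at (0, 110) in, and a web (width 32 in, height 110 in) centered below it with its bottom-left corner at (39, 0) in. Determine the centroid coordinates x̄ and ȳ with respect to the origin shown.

x̄ = 55.00 in, ȳ = 80.00 in

Part | A | x̄ᵢ | ȳᵢ | A·x̄ᵢ | A·ȳᵢ
web | 3520.00 | 55.00 | 55.00 | 193600.00 | 193600.00
flange | 2200.00 | 55.00 | 120.00 | 121000.00 | 264000.00
Σ | 5720.00 |  |  | 314600.00 | 457600.00
x̄ = 314600.00 / 5720.00 = 55.00 in
ȳ = 457600.00 / 5720.00 = 80.00 in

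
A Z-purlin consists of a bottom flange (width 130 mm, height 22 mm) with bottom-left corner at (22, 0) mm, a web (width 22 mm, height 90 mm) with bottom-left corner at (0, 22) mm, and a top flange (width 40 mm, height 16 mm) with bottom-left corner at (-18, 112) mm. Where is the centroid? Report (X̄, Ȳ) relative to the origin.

X̄ = 49.61 mm, Ȳ = 43.96 mm

Part | A | x̄ᵢ | ȳᵢ | A·x̄ᵢ | A·ȳᵢ
bottom flange | 2860.00 | 87.00 | 11.00 | 248820.00 | 31460.00
web | 1980.00 | 11.00 | 67.00 | 21780.00 | 132660.00
top flange | 640.00 | 2.00 | 120.00 | 1280.00 | 76800.00
Σ | 5480.00 |  |  | 271880.00 | 240920.00
X̄ = 271880.00 / 5480.00 = 49.61 mm
Ȳ = 240920.00 / 5480.00 = 43.96 mm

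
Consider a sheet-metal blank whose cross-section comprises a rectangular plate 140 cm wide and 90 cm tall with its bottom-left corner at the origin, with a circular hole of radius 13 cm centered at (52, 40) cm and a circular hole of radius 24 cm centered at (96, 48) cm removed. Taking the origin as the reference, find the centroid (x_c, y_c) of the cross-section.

plate: A = 140 × 90 = 12600.00, centroid at (70.00, 45.00).
hole 1: A = −π·13² = -530.93, centroid at (52.00, 40.00).
hole 2: A = −π·24² = -1809.56, centroid at (96.00, 48.00).
ΣA = 10259.51 cm², ΣAx_c = 680674.18 cm³, ΣAy_c = 458904.08 cm³.
x_c = 680674.18/10259.51 = 66.35 cm; y_c = 458904.08/10259.51 = 44.73 cm.

x_c = 66.35 cm, y_c = 44.73 cm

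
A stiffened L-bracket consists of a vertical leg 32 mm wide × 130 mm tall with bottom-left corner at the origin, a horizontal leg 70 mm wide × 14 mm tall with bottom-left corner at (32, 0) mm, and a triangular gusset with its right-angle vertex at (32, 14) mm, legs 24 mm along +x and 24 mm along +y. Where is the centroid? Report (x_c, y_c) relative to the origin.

Part | A | x̄ᵢ | ȳᵢ | A·x̄ᵢ | A·ȳᵢ
vertical leg | 4160.00 | 16.00 | 65.00 | 66560.00 | 270400.00
horizontal leg | 980.00 | 67.00 | 7.00 | 65660.00 | 6860.00
gusset | 288.00 | 40.00 | 22.00 | 11520.00 | 6336.00
Σ | 5428.00 |  |  | 143740.00 | 283596.00
x_c = 143740.00 / 5428.00 = 26.48 mm
y_c = 283596.00 / 5428.00 = 52.25 mm

x_c = 26.48 mm, y_c = 52.25 mm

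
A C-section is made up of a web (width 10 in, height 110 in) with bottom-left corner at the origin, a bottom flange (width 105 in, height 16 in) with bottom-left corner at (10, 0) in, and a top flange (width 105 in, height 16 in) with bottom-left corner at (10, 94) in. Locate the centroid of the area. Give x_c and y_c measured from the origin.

x_c = 48.32 in, y_c = 55.00 in

web: A = 10 × 110 = 1100.00, centroid at (5.00, 55.00).
bottom flange: A = 105 × 16 = 1680.00, centroid at (62.50, 8.00).
top flange: A = 105 × 16 = 1680.00, centroid at (62.50, 102.00).
ΣA = 4460.00 in², ΣAx_c = 215500.00 in³, ΣAy_c = 245300.00 in³.
x_c = 215500.00/4460.00 = 48.32 in; y_c = 245300.00/4460.00 = 55.00 in.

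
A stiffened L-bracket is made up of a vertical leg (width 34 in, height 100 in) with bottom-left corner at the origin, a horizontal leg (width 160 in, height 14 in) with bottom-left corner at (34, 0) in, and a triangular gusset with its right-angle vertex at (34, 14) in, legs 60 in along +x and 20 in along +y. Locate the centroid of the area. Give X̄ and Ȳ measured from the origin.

X̄ = 55.38 in, Ȳ = 31.74 in

vertical leg: A = 34 × 100 = 3400.00, centroid at (17.00, 50.00).
horizontal leg: A = 160 × 14 = 2240.00, centroid at (114.00, 7.00).
gusset: A = ½·60·20 = 600.00, centroid at (54.00, 20.67).
ΣA = 6240.00 in²
ΣAX̄ = (3400.00)(17.00) + (2240.00)(114.00) + (600.00)(54.00) = 345560.00 in³
ΣAȲ = (3400.00)(50.00) + (2240.00)(7.00) + (600.00)(20.67) = 198080.00 in³
X̄ = 345560.00 / 6240.00 = 55.38 in
Ȳ = 198080.00 / 6240.00 = 31.74 in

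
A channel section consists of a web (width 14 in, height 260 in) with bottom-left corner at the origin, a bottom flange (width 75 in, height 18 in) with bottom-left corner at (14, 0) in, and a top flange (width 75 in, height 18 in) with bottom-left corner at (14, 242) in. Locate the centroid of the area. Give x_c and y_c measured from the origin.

x_c = 25.95 in, y_c = 130.00 in

Part | A | x̄ᵢ | ȳᵢ | A·x̄ᵢ | A·ȳᵢ
web | 3640.00 | 7.00 | 130.00 | 25480.00 | 473200.00
bottom flange | 1350.00 | 51.50 | 9.00 | 69525.00 | 12150.00
top flange | 1350.00 | 51.50 | 251.00 | 69525.00 | 338850.00
Σ | 6340.00 |  |  | 164530.00 | 824200.00
x_c = 164530.00 / 6340.00 = 25.95 in
y_c = 824200.00 / 6340.00 = 130.00 in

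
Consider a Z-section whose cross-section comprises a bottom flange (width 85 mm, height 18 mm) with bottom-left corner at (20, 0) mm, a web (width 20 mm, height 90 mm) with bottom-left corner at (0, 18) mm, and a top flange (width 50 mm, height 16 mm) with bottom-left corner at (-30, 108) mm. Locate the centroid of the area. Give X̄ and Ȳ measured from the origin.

X̄ = 26.54 mm, Ȳ = 53.26 mm

Part | A | x̄ᵢ | ȳᵢ | A·x̄ᵢ | A·ȳᵢ
bottom flange | 1530.00 | 62.50 | 9.00 | 95625.00 | 13770.00
web | 1800.00 | 10.00 | 63.00 | 18000.00 | 113400.00
top flange | 800.00 | -5.00 | 116.00 | -4000.00 | 92800.00
Σ | 4130.00 |  |  | 109625.00 | 219970.00
X̄ = 109625.00 / 4130.00 = 26.54 mm
Ȳ = 219970.00 / 4130.00 = 53.26 mm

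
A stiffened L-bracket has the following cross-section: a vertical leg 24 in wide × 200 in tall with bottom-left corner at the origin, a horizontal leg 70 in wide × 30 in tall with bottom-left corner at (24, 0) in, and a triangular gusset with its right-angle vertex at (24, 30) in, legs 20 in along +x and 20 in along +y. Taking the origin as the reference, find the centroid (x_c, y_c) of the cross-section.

vertical leg: A = 24 × 200 = 4800.00, centroid at (12.00, 100.00).
horizontal leg: A = 70 × 30 = 2100.00, centroid at (59.00, 15.00).
gusset: A = ½·20·20 = 200.00, centroid at (30.67, 36.67).
ΣA = 7100.00 in², ΣAx_c = 187633.33 in³, ΣAy_c = 518833.33 in³.
x_c = 187633.33/7100.00 = 26.43 in; y_c = 518833.33/7100.00 = 73.08 in.

x_c = 26.43 in, y_c = 73.08 in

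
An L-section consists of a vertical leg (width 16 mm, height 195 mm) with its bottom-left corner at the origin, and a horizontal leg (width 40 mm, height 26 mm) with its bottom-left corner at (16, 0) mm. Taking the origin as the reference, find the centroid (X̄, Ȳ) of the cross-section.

X̄ = 15.00 mm, Ȳ = 76.38 mm

vertical leg: A = 16 × 195 = 3120.00, centroid at (8.00, 97.50).
horizontal leg: A = 40 × 26 = 1040.00, centroid at (36.00, 13.00).
ΣA = 4160.00 mm²
ΣAX̄ = (3120.00)(8.00) + (1040.00)(36.00) = 62400.00 mm³
ΣAȲ = (3120.00)(97.50) + (1040.00)(13.00) = 317720.00 mm³
X̄ = 62400.00 / 4160.00 = 15.00 mm
Ȳ = 317720.00 / 4160.00 = 76.38 mm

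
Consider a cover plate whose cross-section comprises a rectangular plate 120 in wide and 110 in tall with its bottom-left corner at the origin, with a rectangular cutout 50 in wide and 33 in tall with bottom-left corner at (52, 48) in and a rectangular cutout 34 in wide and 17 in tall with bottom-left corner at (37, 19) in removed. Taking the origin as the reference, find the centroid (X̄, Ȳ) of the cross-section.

X̄ = 57.76 in, Ȳ = 55.02 in

Part | A | x̄ᵢ | ȳᵢ | A·x̄ᵢ | A·ȳᵢ
plate | 13200.00 | 60.00 | 55.00 | 792000.00 | 726000.00
hole 1 | -1650.00 | 77.00 | 64.50 | -127050.00 | -106425.00
hole 2 | -578.00 | 54.00 | 27.50 | -31212.00 | -15895.00
Σ | 10972.00 |  |  | 633738.00 | 603680.00
X̄ = 633738.00 / 10972.00 = 57.76 in
Ȳ = 603680.00 / 10972.00 = 55.02 in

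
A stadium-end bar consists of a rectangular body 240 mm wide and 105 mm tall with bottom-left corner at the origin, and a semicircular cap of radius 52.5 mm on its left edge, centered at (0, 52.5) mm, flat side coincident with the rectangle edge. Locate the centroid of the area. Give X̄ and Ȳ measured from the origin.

rectangular body: A = 240 × 105 = 25200.00, centroid at (120.00, 52.50).
semicircular end: A = ½π·52.5² = 4329.51, centroid at (-22.28, 52.50).
ΣA = 29529.51 mm²
ΣAX̄ = (25200.00)(120.00) + (4329.51)(-22.28) = 2927531.25 mm³
ΣAȲ = (25200.00)(52.50) + (4329.51)(52.50) = 1550299.14 mm³
X̄ = 2927531.25 / 29529.51 = 99.14 mm
Ȳ = 1550299.14 / 29529.51 = 52.50 mm

X̄ = 99.14 mm, Ȳ = 52.50 mm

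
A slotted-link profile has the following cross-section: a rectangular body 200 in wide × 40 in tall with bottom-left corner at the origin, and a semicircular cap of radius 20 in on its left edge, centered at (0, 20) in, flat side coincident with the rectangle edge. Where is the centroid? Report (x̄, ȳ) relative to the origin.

x̄ = 92.10 in, ȳ = 20.00 in

rectangular body: A = 200 × 40 = 8000.00, centroid at (100.00, 20.00).
semicircular end: A = ½π·20² = 628.32, centroid at (-8.49, 20.00).
ΣA = 8628.32 in², ΣAx̄ = 794666.67 in³, ΣAȳ = 172566.37 in³.
x̄ = 794666.67/8628.32 = 92.10 in; ȳ = 172566.37/8628.32 = 20.00 in.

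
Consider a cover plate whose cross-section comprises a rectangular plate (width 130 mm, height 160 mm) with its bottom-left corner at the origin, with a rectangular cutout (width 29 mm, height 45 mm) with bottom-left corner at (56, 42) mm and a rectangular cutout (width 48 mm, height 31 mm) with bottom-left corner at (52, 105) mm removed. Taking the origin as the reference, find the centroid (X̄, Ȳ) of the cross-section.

plate: A = 130 × 160 = 20800.00, centroid at (65.00, 80.00).
hole 1: A = −(29 × 45) = -1305.00, centroid at (70.50, 64.50).
hole 2: A = −(48 × 31) = -1488.00, centroid at (76.00, 120.50).
ΣA = 18007.00 mm²
ΣAX̄ = (20800.00)(65.00) + (-1305.00)(70.50) + (-1488.00)(76.00) = 1146909.50 mm³
ΣAȲ = (20800.00)(80.00) + (-1305.00)(64.50) + (-1488.00)(120.50) = 1400523.50 mm³
X̄ = 1146909.50 / 18007.00 = 63.69 mm
Ȳ = 1400523.50 / 18007.00 = 77.78 mm

X̄ = 63.69 mm, Ȳ = 77.78 mm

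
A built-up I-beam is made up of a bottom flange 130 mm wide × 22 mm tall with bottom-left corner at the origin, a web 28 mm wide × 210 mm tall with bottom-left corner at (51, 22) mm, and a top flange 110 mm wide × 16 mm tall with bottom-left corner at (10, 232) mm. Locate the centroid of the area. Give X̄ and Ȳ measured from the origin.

Part | A | x̄ᵢ | ȳᵢ | A·x̄ᵢ | A·ȳᵢ
bottom flange | 2860.00 | 65.00 | 11.00 | 185900.00 | 31460.00
web | 5880.00 | 65.00 | 127.00 | 382200.00 | 746760.00
top flange | 1760.00 | 65.00 | 240.00 | 114400.00 | 422400.00
Σ | 10500.00 |  |  | 682500.00 | 1200620.00
X̄ = 682500.00 / 10500.00 = 65.00 mm
Ȳ = 1200620.00 / 10500.00 = 114.34 mm

X̄ = 65.00 mm, Ȳ = 114.34 mm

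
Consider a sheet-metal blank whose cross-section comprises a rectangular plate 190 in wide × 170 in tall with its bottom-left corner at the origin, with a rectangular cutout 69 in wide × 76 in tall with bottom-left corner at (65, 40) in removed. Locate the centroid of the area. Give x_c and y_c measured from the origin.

plate: A = 190 × 170 = 32300.00, centroid at (95.00, 85.00).
hole: A = −(69 × 76) = -5244.00, centroid at (99.50, 78.00).
ΣA = 27056.00 in², ΣAx_c = 2546722.00 in³, ΣAy_c = 2336468.00 in³.
x_c = 2546722.00/27056.00 = 94.13 in; y_c = 2336468.00/27056.00 = 86.36 in.

x_c = 94.13 in, y_c = 86.36 in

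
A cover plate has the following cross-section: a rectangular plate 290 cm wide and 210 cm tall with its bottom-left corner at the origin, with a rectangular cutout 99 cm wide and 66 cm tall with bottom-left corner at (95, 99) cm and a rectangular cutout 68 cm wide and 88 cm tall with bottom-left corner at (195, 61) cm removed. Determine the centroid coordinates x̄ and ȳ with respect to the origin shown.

x̄ = 134.68 cm, ȳ = 101.35 cm

plate: A = 290 × 210 = 60900.00, centroid at (145.00, 105.00).
hole 1: A = −(99 × 66) = -6534.00, centroid at (144.50, 132.00).
hole 2: A = −(68 × 88) = -5984.00, centroid at (229.00, 105.00).
ΣA = 48382.00 cm²
ΣAx̄ = (60900.00)(145.00) + (-6534.00)(144.50) + (-5984.00)(229.00) = 6516001.00 cm³
ΣAȳ = (60900.00)(105.00) + (-6534.00)(132.00) + (-5984.00)(105.00) = 4903692.00 cm³
x̄ = 6516001.00 / 48382.00 = 134.68 cm
ȳ = 4903692.00 / 48382.00 = 101.35 cm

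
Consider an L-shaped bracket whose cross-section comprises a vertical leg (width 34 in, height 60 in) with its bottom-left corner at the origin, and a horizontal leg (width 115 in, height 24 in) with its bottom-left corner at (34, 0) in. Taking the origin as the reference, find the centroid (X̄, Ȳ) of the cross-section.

X̄ = 59.84 in, Ȳ = 19.65 in

vertical leg: A = 34 × 60 = 2040.00, centroid at (17.00, 30.00).
horizontal leg: A = 115 × 24 = 2760.00, centroid at (91.50, 12.00).
ΣA = 4800.00 in²
ΣAX̄ = (2040.00)(17.00) + (2760.00)(91.50) = 287220.00 in³
ΣAȲ = (2040.00)(30.00) + (2760.00)(12.00) = 94320.00 in³
X̄ = 287220.00 / 4800.00 = 59.84 in
Ȳ = 94320.00 / 4800.00 = 19.65 in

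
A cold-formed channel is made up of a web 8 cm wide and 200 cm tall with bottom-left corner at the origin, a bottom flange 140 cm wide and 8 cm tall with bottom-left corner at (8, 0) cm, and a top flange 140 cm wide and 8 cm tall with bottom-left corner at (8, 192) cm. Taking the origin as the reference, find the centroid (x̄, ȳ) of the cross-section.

x̄ = 47.17 cm, ȳ = 100.00 cm

web: A = 8 × 200 = 1600.00, centroid at (4.00, 100.00).
bottom flange: A = 140 × 8 = 1120.00, centroid at (78.00, 4.00).
top flange: A = 140 × 8 = 1120.00, centroid at (78.00, 196.00).
ΣA = 3840.00 cm², ΣAx̄ = 181120.00 cm³, ΣAȳ = 384000.00 cm³.
x̄ = 181120.00/3840.00 = 47.17 cm; ȳ = 384000.00/3840.00 = 100.00 cm.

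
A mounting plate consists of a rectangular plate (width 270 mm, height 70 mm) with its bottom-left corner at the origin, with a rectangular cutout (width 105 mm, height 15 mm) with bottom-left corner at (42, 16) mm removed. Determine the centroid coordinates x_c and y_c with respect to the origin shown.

Part | A | x̄ᵢ | ȳᵢ | A·x̄ᵢ | A·ȳᵢ
plate | 18900.00 | 135.00 | 35.00 | 2551500.00 | 661500.00
hole | -1575.00 | 94.50 | 23.50 | -148837.50 | -37012.50
Σ | 17325.00 |  |  | 2402662.50 | 624487.50
x_c = 2402662.50 / 17325.00 = 138.68 mm
y_c = 624487.50 / 17325.00 = 36.05 mm

x_c = 138.68 mm, y_c = 36.05 mm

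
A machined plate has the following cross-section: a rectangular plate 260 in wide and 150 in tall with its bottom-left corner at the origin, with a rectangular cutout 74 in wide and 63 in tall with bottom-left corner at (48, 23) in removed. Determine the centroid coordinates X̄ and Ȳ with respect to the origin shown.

X̄ = 136.11 in, Ȳ = 77.78 in

plate: A = 260 × 150 = 39000.00, centroid at (130.00, 75.00).
hole: A = −(74 × 63) = -4662.00, centroid at (85.00, 54.50).
ΣA = 34338.00 in²
ΣAX̄ = (39000.00)(130.00) + (-4662.00)(85.00) = 4673730.00 in³
ΣAȲ = (39000.00)(75.00) + (-4662.00)(54.50) = 2670921.00 in³
X̄ = 4673730.00 / 34338.00 = 136.11 in
Ȳ = 2670921.00 / 34338.00 = 77.78 in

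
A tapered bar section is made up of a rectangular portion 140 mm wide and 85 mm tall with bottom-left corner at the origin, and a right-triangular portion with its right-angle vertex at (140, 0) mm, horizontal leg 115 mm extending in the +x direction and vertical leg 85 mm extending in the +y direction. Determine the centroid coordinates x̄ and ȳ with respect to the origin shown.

rectangular portion: A = 140 × 85 = 11900.00, centroid at (70.00, 42.50).
triangular portion: A = ½·115·85 = 4887.50, centroid at (178.33, 28.33).
ΣA = 16787.50 mm², ΣAx̄ = 1704604.17 mm³, ΣAȳ = 644229.17 mm³.
x̄ = 1704604.17/16787.50 = 101.54 mm; ȳ = 644229.17/16787.50 = 38.38 mm.

x̄ = 101.54 mm, ȳ = 38.38 mm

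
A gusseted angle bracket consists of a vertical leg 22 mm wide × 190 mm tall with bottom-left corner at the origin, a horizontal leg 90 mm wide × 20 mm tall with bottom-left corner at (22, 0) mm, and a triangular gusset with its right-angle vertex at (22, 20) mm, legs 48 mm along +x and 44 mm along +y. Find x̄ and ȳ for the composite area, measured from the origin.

x̄ = 29.38 mm, ȳ = 64.20 mm

vertical leg: A = 22 × 190 = 4180.00, centroid at (11.00, 95.00).
horizontal leg: A = 90 × 20 = 1800.00, centroid at (67.00, 10.00).
gusset: A = ½·48·44 = 1056.00, centroid at (38.00, 34.67).
ΣA = 7036.00 mm², ΣAx̄ = 206708.00 mm³, ΣAȳ = 451708.00 mm³.
x̄ = 206708.00/7036.00 = 29.38 mm; ȳ = 451708.00/7036.00 = 64.20 mm.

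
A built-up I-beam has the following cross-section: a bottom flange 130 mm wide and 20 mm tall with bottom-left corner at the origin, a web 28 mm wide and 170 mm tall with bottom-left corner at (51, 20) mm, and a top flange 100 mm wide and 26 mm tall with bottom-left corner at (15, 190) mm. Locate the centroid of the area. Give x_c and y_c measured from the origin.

bottom flange: A = 130 × 20 = 2600.00, centroid at (65.00, 10.00).
web: A = 28 × 170 = 4760.00, centroid at (65.00, 105.00).
top flange: A = 100 × 26 = 2600.00, centroid at (65.00, 203.00).
ΣA = 9960.00 mm²
ΣAx_c = (2600.00)(65.00) + (4760.00)(65.00) + (2600.00)(65.00) = 647400.00 mm³
ΣAy_c = (2600.00)(10.00) + (4760.00)(105.00) + (2600.00)(203.00) = 1053600.00 mm³
x_c = 647400.00 / 9960.00 = 65.00 mm
y_c = 1053600.00 / 9960.00 = 105.78 mm

x_c = 65.00 mm, y_c = 105.78 mm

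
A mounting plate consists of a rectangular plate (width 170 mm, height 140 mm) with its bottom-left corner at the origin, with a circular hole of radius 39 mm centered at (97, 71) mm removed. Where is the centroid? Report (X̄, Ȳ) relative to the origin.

plate: A = 170 × 140 = 23800.00, centroid at (85.00, 70.00).
hole: A = −π·39² = -4778.36, centroid at (97.00, 71.00).
ΣA = 19021.64 mm², ΣAX̄ = 1559498.84 mm³, ΣAȲ = 1326736.27 mm³.
X̄ = 1559498.84/19021.64 = 81.99 mm; Ȳ = 1326736.27/19021.64 = 69.75 mm.

X̄ = 81.99 mm, Ȳ = 69.75 mm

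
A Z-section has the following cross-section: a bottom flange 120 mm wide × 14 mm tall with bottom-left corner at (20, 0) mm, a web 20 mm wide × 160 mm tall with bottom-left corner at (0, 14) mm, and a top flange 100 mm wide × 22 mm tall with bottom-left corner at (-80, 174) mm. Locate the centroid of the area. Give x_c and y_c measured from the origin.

x_c = 14.18 mm, y_c = 101.63 mm

bottom flange: A = 120 × 14 = 1680.00, centroid at (80.00, 7.00).
web: A = 20 × 160 = 3200.00, centroid at (10.00, 94.00).
top flange: A = 100 × 22 = 2200.00, centroid at (-30.00, 185.00).
ΣA = 7080.00 mm²
ΣAx_c = (1680.00)(80.00) + (3200.00)(10.00) + (2200.00)(-30.00) = 100400.00 mm³
ΣAy_c = (1680.00)(7.00) + (3200.00)(94.00) + (2200.00)(185.00) = 719560.00 mm³
x_c = 100400.00 / 7080.00 = 14.18 mm
y_c = 719560.00 / 7080.00 = 101.63 mm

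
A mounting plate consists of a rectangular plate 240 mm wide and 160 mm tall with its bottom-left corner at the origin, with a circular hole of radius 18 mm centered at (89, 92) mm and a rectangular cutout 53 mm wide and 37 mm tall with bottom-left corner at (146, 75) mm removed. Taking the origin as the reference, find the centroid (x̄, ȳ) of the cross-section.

x̄ = 117.98 mm, ȳ = 78.91 mm

Part | A | x̄ᵢ | ȳᵢ | A·x̄ᵢ | A·ȳᵢ
plate | 38400.00 | 120.00 | 80.00 | 4608000.00 | 3072000.00
hole 1 | -1017.88 | 89.00 | 92.00 | -90590.97 | -93644.59
hole 2 | -1961.00 | 172.50 | 93.50 | -338272.50 | -183353.50
Σ | 35421.12 |  |  | 4179136.53 | 2795001.91
x̄ = 4179136.53 / 35421.12 = 117.98 mm
ȳ = 2795001.91 / 35421.12 = 78.91 mm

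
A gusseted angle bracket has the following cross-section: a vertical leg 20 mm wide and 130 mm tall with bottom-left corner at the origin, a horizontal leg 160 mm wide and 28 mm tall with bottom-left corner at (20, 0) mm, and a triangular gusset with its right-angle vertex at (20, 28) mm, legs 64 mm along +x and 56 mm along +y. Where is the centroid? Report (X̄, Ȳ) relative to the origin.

vertical leg: A = 20 × 130 = 2600.00, centroid at (10.00, 65.00).
horizontal leg: A = 160 × 28 = 4480.00, centroid at (100.00, 14.00).
gusset: A = ½·64·56 = 1792.00, centroid at (41.33, 46.67).
ΣA = 8872.00 mm², ΣAX̄ = 548069.33 mm³, ΣAȲ = 315346.67 mm³.
X̄ = 548069.33/8872.00 = 61.78 mm; Ȳ = 315346.67/8872.00 = 35.54 mm.

X̄ = 61.78 mm, Ȳ = 35.54 mm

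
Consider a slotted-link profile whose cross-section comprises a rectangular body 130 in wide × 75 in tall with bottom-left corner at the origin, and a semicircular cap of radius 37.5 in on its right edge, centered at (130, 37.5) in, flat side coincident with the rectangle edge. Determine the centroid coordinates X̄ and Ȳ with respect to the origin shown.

rectangular body: A = 130 × 75 = 9750.00, centroid at (65.00, 37.50).
semicircular end: A = ½π·37.5² = 2208.93, centroid at (145.92, 37.50).
ΣA = 11958.93 in², ΣAX̄ = 956067.45 in³, ΣAȲ = 448459.96 in³.
X̄ = 956067.45/11958.93 = 79.95 in; Ȳ = 448459.96/11958.93 = 37.50 in.

X̄ = 79.95 in, Ȳ = 37.50 in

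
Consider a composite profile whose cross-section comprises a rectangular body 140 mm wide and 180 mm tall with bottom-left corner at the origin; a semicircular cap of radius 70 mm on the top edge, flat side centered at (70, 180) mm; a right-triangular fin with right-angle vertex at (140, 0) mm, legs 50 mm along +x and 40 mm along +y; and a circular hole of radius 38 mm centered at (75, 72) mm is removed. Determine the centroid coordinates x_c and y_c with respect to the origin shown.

Part | A | x̄ᵢ | ȳᵢ | A·x̄ᵢ | A·ȳᵢ
rectangular body | 25200.00 | 70.00 | 90.00 | 1764000.00 | 2268000.00
semicircular top | 7696.90 | 70.00 | 209.71 | 538783.14 | 1614109.03
triangular fin | 1000.00 | 156.67 | 13.33 | 156666.67 | 13333.33
hole | -4536.46 | 75.00 | 72.00 | -340234.48 | -326625.11
Σ | 29360.44 |  |  | 2119215.32 | 3568817.26
x_c = 2119215.32 / 29360.44 = 72.18 mm
y_c = 3568817.26 / 29360.44 = 121.55 mm

x_c = 72.18 mm, y_c = 121.55 mm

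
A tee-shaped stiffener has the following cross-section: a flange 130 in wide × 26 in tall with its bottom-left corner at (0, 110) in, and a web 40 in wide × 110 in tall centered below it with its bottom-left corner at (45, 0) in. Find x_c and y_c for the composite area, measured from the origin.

web: A = 40 × 110 = 4400.00, centroid at (65.00, 55.00).
flange: A = 130 × 26 = 3380.00, centroid at (65.00, 123.00).
ΣA = 7780.00 in²
ΣAx_c = (4400.00)(65.00) + (3380.00)(65.00) = 505700.00 in³
ΣAy_c = (4400.00)(55.00) + (3380.00)(123.00) = 657740.00 in³
x_c = 505700.00 / 7780.00 = 65.00 in
y_c = 657740.00 / 7780.00 = 84.54 in

x_c = 65.00 in, y_c = 84.54 in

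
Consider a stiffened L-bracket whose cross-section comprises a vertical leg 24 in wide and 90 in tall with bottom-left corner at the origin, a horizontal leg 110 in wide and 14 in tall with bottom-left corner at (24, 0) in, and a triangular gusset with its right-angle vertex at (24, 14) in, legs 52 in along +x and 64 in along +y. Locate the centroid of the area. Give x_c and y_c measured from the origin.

x_c = 40.34 in, y_c = 31.09 in

vertical leg: A = 24 × 90 = 2160.00, centroid at (12.00, 45.00).
horizontal leg: A = 110 × 14 = 1540.00, centroid at (79.00, 7.00).
gusset: A = ½·52·64 = 1664.00, centroid at (41.33, 35.33).
ΣA = 5364.00 in², ΣAx_c = 216358.67 in³, ΣAy_c = 166774.67 in³.
x_c = 216358.67/5364.00 = 40.34 in; y_c = 166774.67/5364.00 = 31.09 in.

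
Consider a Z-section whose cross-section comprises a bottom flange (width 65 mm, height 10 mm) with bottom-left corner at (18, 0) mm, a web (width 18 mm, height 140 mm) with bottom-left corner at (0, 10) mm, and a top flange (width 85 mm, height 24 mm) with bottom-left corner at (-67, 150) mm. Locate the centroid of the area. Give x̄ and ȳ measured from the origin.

x̄ = 1.06 mm, ȳ = 102.75 mm

bottom flange: A = 65 × 10 = 650.00, centroid at (50.50, 5.00).
web: A = 18 × 140 = 2520.00, centroid at (9.00, 80.00).
top flange: A = 85 × 24 = 2040.00, centroid at (-24.50, 162.00).
ΣA = 5210.00 mm², ΣAx̄ = 5525.00 mm³, ΣAȳ = 535330.00 mm³.
x̄ = 5525.00/5210.00 = 1.06 mm; ȳ = 535330.00/5210.00 = 102.75 mm.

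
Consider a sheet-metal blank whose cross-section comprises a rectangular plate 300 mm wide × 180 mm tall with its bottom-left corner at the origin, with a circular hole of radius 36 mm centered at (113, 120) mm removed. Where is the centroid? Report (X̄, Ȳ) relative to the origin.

X̄ = 153.02 mm, Ȳ = 87.55 mm

plate: A = 300 × 180 = 54000.00, centroid at (150.00, 90.00).
hole: A = −π·36² = -4071.50, centroid at (113.00, 120.00).
ΣA = 49928.50 mm², ΣAX̄ = 7639920.04 mm³, ΣAȲ = 4371419.51 mm³.
X̄ = 7639920.04/49928.50 = 153.02 mm; Ȳ = 4371419.51/49928.50 = 87.55 mm.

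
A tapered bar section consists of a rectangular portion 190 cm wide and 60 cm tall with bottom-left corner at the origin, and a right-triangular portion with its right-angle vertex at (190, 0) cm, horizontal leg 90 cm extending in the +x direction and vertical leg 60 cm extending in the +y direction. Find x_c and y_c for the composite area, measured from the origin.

x_c = 118.94 cm, y_c = 28.09 cm

Part | A | x̄ᵢ | ȳᵢ | A·x̄ᵢ | A·ȳᵢ
rectangular portion | 11400.00 | 95.00 | 30.00 | 1083000.00 | 342000.00
triangular portion | 2700.00 | 220.00 | 20.00 | 594000.00 | 54000.00
Σ | 14100.00 |  |  | 1677000.00 | 396000.00
x_c = 1677000.00 / 14100.00 = 118.94 cm
y_c = 396000.00 / 14100.00 = 28.09 cm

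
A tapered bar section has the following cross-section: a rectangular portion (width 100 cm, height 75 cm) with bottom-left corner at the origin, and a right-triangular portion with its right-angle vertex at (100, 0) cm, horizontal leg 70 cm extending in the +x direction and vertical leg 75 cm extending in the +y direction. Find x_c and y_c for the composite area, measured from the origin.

Part | A | x̄ᵢ | ȳᵢ | A·x̄ᵢ | A·ȳᵢ
rectangular portion | 7500.00 | 50.00 | 37.50 | 375000.00 | 281250.00
triangular portion | 2625.00 | 123.33 | 25.00 | 323750.00 | 65625.00
Σ | 10125.00 |  |  | 698750.00 | 346875.00
x_c = 698750.00 / 10125.00 = 69.01 cm
y_c = 346875.00 / 10125.00 = 34.26 cm

x_c = 69.01 cm, y_c = 34.26 cm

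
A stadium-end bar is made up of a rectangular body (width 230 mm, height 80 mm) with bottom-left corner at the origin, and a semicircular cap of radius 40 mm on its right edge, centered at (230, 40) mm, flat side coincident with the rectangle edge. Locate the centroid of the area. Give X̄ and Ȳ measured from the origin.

X̄ = 130.86 mm, Ȳ = 40.00 mm

rectangular body: A = 230 × 80 = 18400.00, centroid at (115.00, 40.00).
semicircular end: A = ½π·40² = 2513.27, centroid at (246.98, 40.00).
ΣA = 20913.27 mm², ΣAX̄ = 2736719.71 mm³, ΣAȲ = 836530.96 mm³.
X̄ = 2736719.71/20913.27 = 130.86 mm; Ȳ = 836530.96/20913.27 = 40.00 mm.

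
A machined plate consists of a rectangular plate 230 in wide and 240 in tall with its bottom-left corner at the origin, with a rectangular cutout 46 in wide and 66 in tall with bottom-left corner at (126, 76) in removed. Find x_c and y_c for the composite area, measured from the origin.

plate: A = 230 × 240 = 55200.00, centroid at (115.00, 120.00).
hole: A = −(46 × 66) = -3036.00, centroid at (149.00, 109.00).
ΣA = 52164.00 in²
ΣAx_c = (55200.00)(115.00) + (-3036.00)(149.00) = 5895636.00 in³
ΣAy_c = (55200.00)(120.00) + (-3036.00)(109.00) = 6293076.00 in³
x_c = 5895636.00 / 52164.00 = 113.02 in
y_c = 6293076.00 / 52164.00 = 120.64 in

x_c = 113.02 in, y_c = 120.64 in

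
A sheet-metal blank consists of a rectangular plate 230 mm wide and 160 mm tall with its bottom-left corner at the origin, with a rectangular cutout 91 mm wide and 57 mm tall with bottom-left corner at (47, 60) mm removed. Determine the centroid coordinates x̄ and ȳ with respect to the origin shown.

plate: A = 230 × 160 = 36800.00, centroid at (115.00, 80.00).
hole: A = −(91 × 57) = -5187.00, centroid at (92.50, 88.50).
ΣA = 31613.00 mm², ΣAx̄ = 3752202.50 mm³, ΣAȳ = 2484950.50 mm³.
x̄ = 3752202.50/31613.00 = 118.69 mm; ȳ = 2484950.50/31613.00 = 78.61 mm.

x̄ = 118.69 mm, ȳ = 78.61 mm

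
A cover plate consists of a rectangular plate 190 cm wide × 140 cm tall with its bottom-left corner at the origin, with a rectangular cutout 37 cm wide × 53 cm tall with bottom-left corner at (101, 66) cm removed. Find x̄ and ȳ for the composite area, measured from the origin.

x̄ = 93.05 cm, ȳ = 68.21 cm

Part | A | x̄ᵢ | ȳᵢ | A·x̄ᵢ | A·ȳᵢ
plate | 26600.00 | 95.00 | 70.00 | 2527000.00 | 1862000.00
hole | -1961.00 | 119.50 | 92.50 | -234339.50 | -181392.50
Σ | 24639.00 |  |  | 2292660.50 | 1680607.50
x̄ = 2292660.50 / 24639.00 = 93.05 cm
ȳ = 1680607.50 / 24639.00 = 68.21 cm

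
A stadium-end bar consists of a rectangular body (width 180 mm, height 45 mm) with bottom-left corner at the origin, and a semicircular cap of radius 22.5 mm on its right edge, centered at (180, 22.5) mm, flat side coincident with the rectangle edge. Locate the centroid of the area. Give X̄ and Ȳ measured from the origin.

Part | A | x̄ᵢ | ȳᵢ | A·x̄ᵢ | A·ȳᵢ
rectangular body | 8100.00 | 90.00 | 22.50 | 729000.00 | 182250.00
semicircular end | 795.22 | 189.55 | 22.50 | 150732.57 | 17892.35
Σ | 8895.22 |  |  | 879732.57 | 200142.35
X̄ = 879732.57 / 8895.22 = 98.90 mm
Ȳ = 200142.35 / 8895.22 = 22.50 mm

X̄ = 98.90 mm, Ȳ = 22.50 mm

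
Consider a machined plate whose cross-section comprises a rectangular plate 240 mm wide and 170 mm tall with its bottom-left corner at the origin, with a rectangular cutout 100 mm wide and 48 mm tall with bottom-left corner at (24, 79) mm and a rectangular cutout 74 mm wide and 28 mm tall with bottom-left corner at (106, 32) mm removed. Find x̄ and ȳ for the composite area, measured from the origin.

Part | A | x̄ᵢ | ȳᵢ | A·x̄ᵢ | A·ȳᵢ
plate | 40800.00 | 120.00 | 85.00 | 4896000.00 | 3468000.00
hole 1 | -4800.00 | 74.00 | 103.00 | -355200.00 | -494400.00
hole 2 | -2072.00 | 143.00 | 46.00 | -296296.00 | -95312.00
Σ | 33928.00 |  |  | 4244504.00 | 2878288.00
x̄ = 4244504.00 / 33928.00 = 125.10 mm
ȳ = 2878288.00 / 33928.00 = 84.84 mm

x̄ = 125.10 mm, ȳ = 84.84 mm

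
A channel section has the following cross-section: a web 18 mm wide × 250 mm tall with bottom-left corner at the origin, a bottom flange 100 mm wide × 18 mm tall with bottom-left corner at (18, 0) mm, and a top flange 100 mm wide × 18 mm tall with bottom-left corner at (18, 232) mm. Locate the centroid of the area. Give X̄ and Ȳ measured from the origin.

X̄ = 35.22 mm, Ȳ = 125.00 mm

web: A = 18 × 250 = 4500.00, centroid at (9.00, 125.00).
bottom flange: A = 100 × 18 = 1800.00, centroid at (68.00, 9.00).
top flange: A = 100 × 18 = 1800.00, centroid at (68.00, 241.00).
ΣA = 8100.00 mm², ΣAX̄ = 285300.00 mm³, ΣAȲ = 1012500.00 mm³.
X̄ = 285300.00/8100.00 = 35.22 mm; Ȳ = 1012500.00/8100.00 = 125.00 mm.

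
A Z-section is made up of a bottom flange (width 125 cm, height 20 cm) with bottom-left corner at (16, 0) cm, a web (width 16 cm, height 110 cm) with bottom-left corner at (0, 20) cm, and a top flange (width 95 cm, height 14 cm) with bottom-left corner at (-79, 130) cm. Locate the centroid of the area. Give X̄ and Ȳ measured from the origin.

Part | A | x̄ᵢ | ȳᵢ | A·x̄ᵢ | A·ȳᵢ
bottom flange | 2500.00 | 78.50 | 10.00 | 196250.00 | 25000.00
web | 1760.00 | 8.00 | 75.00 | 14080.00 | 132000.00
top flange | 1330.00 | -31.50 | 137.00 | -41895.00 | 182210.00
Σ | 5590.00 |  |  | 168435.00 | 339210.00
X̄ = 168435.00 / 5590.00 = 30.13 cm
Ȳ = 339210.00 / 5590.00 = 60.68 cm

X̄ = 30.13 cm, Ȳ = 60.68 cm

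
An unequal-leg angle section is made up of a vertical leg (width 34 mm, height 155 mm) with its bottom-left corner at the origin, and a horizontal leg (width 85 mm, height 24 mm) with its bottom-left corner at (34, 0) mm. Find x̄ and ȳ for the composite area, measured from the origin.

x̄ = 33.60 mm, ȳ = 59.22 mm

Part | A | x̄ᵢ | ȳᵢ | A·x̄ᵢ | A·ȳᵢ
vertical leg | 5270.00 | 17.00 | 77.50 | 89590.00 | 408425.00
horizontal leg | 2040.00 | 76.50 | 12.00 | 156060.00 | 24480.00
Σ | 7310.00 |  |  | 245650.00 | 432905.00
x̄ = 245650.00 / 7310.00 = 33.60 mm
ȳ = 432905.00 / 7310.00 = 59.22 mm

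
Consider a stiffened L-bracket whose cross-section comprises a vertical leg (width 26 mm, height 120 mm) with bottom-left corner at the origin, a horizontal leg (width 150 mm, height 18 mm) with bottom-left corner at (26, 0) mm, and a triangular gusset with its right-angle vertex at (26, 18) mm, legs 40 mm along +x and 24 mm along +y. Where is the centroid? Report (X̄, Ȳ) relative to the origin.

X̄ = 52.72 mm, Ȳ = 35.55 mm

vertical leg: A = 26 × 120 = 3120.00, centroid at (13.00, 60.00).
horizontal leg: A = 150 × 18 = 2700.00, centroid at (101.00, 9.00).
gusset: A = ½·40·24 = 480.00, centroid at (39.33, 26.00).
ΣA = 6300.00 mm², ΣAX̄ = 332140.00 mm³, ΣAȲ = 223980.00 mm³.
X̄ = 332140.00/6300.00 = 52.72 mm; Ȳ = 223980.00/6300.00 = 35.55 mm.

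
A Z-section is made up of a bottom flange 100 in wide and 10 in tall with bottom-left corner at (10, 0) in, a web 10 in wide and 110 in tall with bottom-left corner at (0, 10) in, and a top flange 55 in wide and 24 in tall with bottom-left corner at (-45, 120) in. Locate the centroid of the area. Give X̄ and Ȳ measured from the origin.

X̄ = 12.40 in, Ȳ = 73.32 in

bottom flange: A = 100 × 10 = 1000.00, centroid at (60.00, 5.00).
web: A = 10 × 110 = 1100.00, centroid at (5.00, 65.00).
top flange: A = 55 × 24 = 1320.00, centroid at (-17.50, 132.00).
ΣA = 3420.00 in²
ΣAX̄ = (1000.00)(60.00) + (1100.00)(5.00) + (1320.00)(-17.50) = 42400.00 in³
ΣAȲ = (1000.00)(5.00) + (1100.00)(65.00) + (1320.00)(132.00) = 250740.00 in³
X̄ = 42400.00 / 3420.00 = 12.40 in
Ȳ = 250740.00 / 3420.00 = 73.32 in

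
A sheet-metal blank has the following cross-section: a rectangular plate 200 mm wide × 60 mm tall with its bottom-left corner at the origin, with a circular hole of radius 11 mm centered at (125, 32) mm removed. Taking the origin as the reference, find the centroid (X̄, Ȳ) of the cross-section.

X̄ = 99.18 mm, Ȳ = 29.93 mm

Part | A | x̄ᵢ | ȳᵢ | A·x̄ᵢ | A·ȳᵢ
plate | 12000.00 | 100.00 | 30.00 | 1200000.00 | 360000.00
hole | -380.13 | 125.00 | 32.00 | -47516.59 | -12164.25
Σ | 11619.87 |  |  | 1152483.41 | 347835.75
X̄ = 1152483.41 / 11619.87 = 99.18 mm
Ȳ = 347835.75 / 11619.87 = 29.93 mm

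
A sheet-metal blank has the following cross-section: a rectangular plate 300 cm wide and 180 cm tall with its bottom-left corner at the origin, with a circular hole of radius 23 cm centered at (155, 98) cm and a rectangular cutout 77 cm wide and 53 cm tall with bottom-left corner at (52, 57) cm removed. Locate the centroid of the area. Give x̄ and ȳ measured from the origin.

x̄ = 154.86 cm, ȳ = 90.27 cm

plate: A = 300 × 180 = 54000.00, centroid at (150.00, 90.00).
hole 1: A = −π·23² = -1661.90, centroid at (155.00, 98.00).
hole 2: A = −(77 × 53) = -4081.00, centroid at (90.50, 83.50).
ΣA = 48257.10 cm², ΣAx̄ = 7473074.61 cm³, ΣAȳ = 4356370.05 cm³.
x̄ = 7473074.61/48257.10 = 154.86 cm; ȳ = 4356370.05/48257.10 = 90.27 cm.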